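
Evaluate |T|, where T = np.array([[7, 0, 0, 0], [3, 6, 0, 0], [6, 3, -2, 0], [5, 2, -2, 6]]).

-504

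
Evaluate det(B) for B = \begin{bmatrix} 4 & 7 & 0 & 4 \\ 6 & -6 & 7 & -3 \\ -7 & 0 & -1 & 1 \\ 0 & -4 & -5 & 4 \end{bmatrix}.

Expand along row 1 (it has 1 zero):
  + (4) · M_11   where M_11 = det([-6 7 -3; 0 -1 1; -4 -5 4]) = -22
  − (7) · M_12   where M_12 = det([6 7 -3; -7 -1 1; 0 -5 4]) = 97
  − (4) · M_14   where M_14 = det([6 -6 7; -7 0 -1; 0 -4 -5]) = 382
det = (+1)·(4)·(-22) + (-1)·(7)·(97) + (-1)·(4)·(382) = -2295

|B| = -2295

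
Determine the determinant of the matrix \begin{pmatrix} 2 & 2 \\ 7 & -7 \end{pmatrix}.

-28

det = 2·(-7) − 2·7 = -14 − 14 = -28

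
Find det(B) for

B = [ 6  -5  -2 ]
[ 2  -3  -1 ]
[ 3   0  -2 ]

det(B) = 13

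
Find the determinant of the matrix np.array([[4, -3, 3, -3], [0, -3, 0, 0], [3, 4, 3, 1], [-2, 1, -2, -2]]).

Expand along row 2 (it has 3 zeros):
  + (-3) · M_22   where M_22 = det([4 3 -3; 3 3 1; -2 -2 -2]) = -4
det = (+1)·(-3)·(-4) = 12

12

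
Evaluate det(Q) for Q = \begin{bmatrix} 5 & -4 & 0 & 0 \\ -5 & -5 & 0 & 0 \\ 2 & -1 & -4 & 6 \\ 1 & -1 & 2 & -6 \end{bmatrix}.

Q is block lower-triangular with a 2×2 block and a 2×2 block on the diagonal, so its determinant equals the product of the determinants of the diagonal blocks.
det of the 2×2 block = -45
det of the 2×2 block = 12
det = (-45)·(12) = -540

-540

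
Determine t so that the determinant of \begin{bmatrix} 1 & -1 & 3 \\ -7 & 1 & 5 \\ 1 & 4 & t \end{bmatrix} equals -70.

t = -7

Expanding along the column containing t, det(M) is linear in t: det(M) = (-6)·t + (-112).
Set (-6)·t + (-112) = -70  ⇒  (-6)·t = 42  ⇒  t = -7.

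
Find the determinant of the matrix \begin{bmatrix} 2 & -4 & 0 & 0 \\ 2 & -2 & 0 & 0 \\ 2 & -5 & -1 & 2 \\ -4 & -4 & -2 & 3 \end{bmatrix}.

The matrix is block lower-triangular with a 2×2 block and a 2×2 block on the diagonal, so its determinant equals the product of the determinants of the diagonal blocks.
det of the 2×2 block = 4
det of the 2×2 block = 1
det = (4)·(1) = 4

4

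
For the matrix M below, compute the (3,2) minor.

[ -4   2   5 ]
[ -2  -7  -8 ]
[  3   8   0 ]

Delete row 3 and column 2; the remaining 2×2 submatrix is [-4 5; -2 -8].
Its determinant is (-4)·(-8) − 5·(-2) = 42.

The minor is 42.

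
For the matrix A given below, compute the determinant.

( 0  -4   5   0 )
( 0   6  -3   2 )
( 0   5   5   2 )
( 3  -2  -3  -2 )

-162

Expand along column 1 (it has 3 zeros):
  − (3) · M_41   where M_41 = det([-4 5 0; 6 -3 2; 5 5 2]) = 54
det = (-1)·(3)·(54) = -162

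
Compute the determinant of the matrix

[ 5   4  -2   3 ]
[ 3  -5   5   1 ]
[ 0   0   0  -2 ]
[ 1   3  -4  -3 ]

130

Expand along row 3 (it has 3 zeros):
  − (-2) · M_34   where M_34 = det([5 4 -2; 3 -5 5; 1 3 -4]) = 65
det = (-1)·(-2)·(65) = 130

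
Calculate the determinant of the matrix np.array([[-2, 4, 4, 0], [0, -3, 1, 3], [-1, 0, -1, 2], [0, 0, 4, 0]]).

Expand along row 4 (it has 3 zeros):
  − (4) · M_43   where M_43 = det([-2 4 0; 0 -3 3; -1 0 2]) = 0
det = (-1)·(4)·(0) = 0

0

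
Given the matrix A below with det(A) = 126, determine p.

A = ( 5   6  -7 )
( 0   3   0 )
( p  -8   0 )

6

Expanding along the column containing p, det(A) is linear in p: det(A) = (21)·p + (0).
Set (21)·p + (0) = 126  ⇒  (21)·p = 126  ⇒  p = 6.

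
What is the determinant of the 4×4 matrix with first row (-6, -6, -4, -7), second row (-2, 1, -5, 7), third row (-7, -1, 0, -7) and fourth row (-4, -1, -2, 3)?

-1005

Expand along row 3 (it has 1 zero):
  + (-7) · M_31   where M_31 = det([-6 -4 -7; 1 -5 7; -1 -2 3]) = 95
  − (-1) · M_32   where M_32 = det([-6 -4 -7; -2 -5 7; -4 -2 3]) = 206
  − (-7) · M_34   where M_34 = det([-6 -6 -4; -2 1 -5; -4 -1 -2]) = -78
det = (+1)·(-7)·(95) + (-1)·(-1)·(206) + (-1)·(-7)·(-78) = -1005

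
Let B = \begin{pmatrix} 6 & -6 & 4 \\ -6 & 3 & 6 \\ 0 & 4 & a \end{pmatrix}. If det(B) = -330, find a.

Expanding along the row containing a, det(B) is linear in a: det(B) = (-18)·a + (-240).
Set (-18)·a + (-240) = -330  ⇒  (-18)·a = -90  ⇒  a = 5.

a = 5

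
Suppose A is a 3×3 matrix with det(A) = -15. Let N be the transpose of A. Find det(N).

det(N) = -15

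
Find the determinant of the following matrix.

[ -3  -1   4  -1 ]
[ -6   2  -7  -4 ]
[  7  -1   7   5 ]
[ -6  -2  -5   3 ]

-386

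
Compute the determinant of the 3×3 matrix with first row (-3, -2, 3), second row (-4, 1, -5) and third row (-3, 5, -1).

-145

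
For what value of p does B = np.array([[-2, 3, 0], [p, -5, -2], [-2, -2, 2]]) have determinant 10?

p = 5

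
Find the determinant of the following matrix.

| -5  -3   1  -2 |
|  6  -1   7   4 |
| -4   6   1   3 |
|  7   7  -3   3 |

Expand along row 1:
  + (-5) · M_11   where M_11 = det([-1 7 4; 6 1 3; 7 -3 3]) = -91
  − (-3) · M_12   where M_12 = det([6 7 4; -4 1 3; 7 -3 3]) = 323
  + (1) · M_13   where M_13 = det([6 -1 4; -4 6 3; 7 7 3]) = -331
  − (-2) · M_14   where M_14 = det([6 -1 7; -4 6 1; 7 7 -3]) = -635
det = (+1)·(-5)·(-91) + (-1)·(-3)·(323) + (+1)·(1)·(-331) + (-1)·(-2)·(-635) = -177

The determinant is -177.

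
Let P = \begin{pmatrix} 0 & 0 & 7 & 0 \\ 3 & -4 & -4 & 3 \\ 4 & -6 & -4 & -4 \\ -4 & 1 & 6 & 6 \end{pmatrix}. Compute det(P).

|P| = -868

Expand along row 1 (it has 3 zeros):
  + (7) · M_13   where M_13 = det([3 -4 3; 4 -6 -4; -4 1 6]) = -124
det = (+1)·(7)·(-124) = -868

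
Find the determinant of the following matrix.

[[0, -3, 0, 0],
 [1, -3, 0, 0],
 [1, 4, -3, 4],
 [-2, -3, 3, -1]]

-27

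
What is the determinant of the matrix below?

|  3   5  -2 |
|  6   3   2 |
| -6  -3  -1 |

The determinant is -21.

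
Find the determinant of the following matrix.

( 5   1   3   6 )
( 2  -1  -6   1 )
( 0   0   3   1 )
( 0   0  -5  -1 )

The determinant is -14.

The matrix is block upper-triangular with a 2×2 block and a 2×2 block on the diagonal, so its determinant equals the product of the determinants of the diagonal blocks.
det of the 2×2 block = -7
det of the 2×2 block = 2
det = (-7)·(2) = -14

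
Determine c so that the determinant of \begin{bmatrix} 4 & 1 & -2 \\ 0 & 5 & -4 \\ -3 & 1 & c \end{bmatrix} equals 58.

c = 3

Expanding along the row containing c, det(M) is linear in c: det(M) = (20)·c + (-2).
Set (20)·c + (-2) = 58  ⇒  (20)·c = 60  ⇒  c = 3.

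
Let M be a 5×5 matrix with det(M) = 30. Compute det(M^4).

The determinant is 810000.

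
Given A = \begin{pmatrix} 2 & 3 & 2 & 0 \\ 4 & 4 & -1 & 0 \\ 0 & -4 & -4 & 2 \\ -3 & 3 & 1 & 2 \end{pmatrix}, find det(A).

Expand along column 4 (it has 2 zeros):
  − (2) · M_34   where M_34 = det([2 3 2; 4 4 -1; -3 3 1]) = 59
  + (2) · M_44   where M_44 = det([2 3 2; 4 4 -1; 0 -4 -4]) = -24
det = (-1)·(2)·(59) + (+1)·(2)·(-24) = -166

|A| = -166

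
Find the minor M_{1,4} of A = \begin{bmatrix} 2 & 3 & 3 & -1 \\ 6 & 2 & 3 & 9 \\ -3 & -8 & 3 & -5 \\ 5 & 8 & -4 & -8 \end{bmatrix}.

Delete row 1 and column 4; the remaining 3×3 submatrix is [6 2 3; -3 -8 3; 5 8 -4].
Its determinant is 102.

102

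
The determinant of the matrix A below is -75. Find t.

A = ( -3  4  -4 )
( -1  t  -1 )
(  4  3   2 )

-7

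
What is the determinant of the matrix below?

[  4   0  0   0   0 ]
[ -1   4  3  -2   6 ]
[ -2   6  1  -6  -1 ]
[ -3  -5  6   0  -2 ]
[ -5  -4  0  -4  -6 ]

Expand along row 1 (it has 4 zeros):
  + (4) · M_11   where M_11 = det([4 3 -2 6; 6 1 -6 -1; -5 6 0 -2; -4 0 -4 -6]) = 1380
det = (+1)·(4)·(1380) = 5520

5520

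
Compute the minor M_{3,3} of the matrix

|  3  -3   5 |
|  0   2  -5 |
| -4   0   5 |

6

Delete row 3 and column 3; the remaining 2×2 submatrix is [3 -3; 0 2].
Its determinant is 3·2 − (-3)·0 = 6.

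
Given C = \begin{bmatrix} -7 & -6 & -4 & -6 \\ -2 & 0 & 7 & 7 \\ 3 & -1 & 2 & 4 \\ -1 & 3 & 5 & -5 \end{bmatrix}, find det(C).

1920

Expand along row 2 (it has 1 zero):
  − (-2) · M_21   where M_21 = det([-6 -4 -6; -1 2 4; 3 5 -5]) = 218
  − (7) · M_23   where M_23 = det([-7 -6 -6; 3 -1 4; -1 3 -5]) = -65
  + (7) · M_24   where M_24 = det([-7 -6 -4; 3 -1 2; -1 3 5]) = 147
det = (-1)·(-2)·(218) + (-1)·(7)·(-65) + (+1)·(7)·(147) = 1920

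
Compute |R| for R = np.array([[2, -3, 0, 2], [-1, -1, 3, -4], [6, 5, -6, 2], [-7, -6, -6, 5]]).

Expand along row 1 (it has 1 zero):
  + (2) · M_11   where M_11 = det([-1 3 -4; 5 -6 2; -6 -6 5]) = 171
  − (-3) · M_12   where M_12 = det([-1 3 -4; 6 -6 2; -7 -6 5]) = 198
  − (2) · M_14   where M_14 = det([-1 -1 3; 6 5 -6; -7 -6 -6]) = -15
det = (+1)·(2)·(171) + (-1)·(-3)·(198) + (-1)·(2)·(-15) = 966

The determinant is 966.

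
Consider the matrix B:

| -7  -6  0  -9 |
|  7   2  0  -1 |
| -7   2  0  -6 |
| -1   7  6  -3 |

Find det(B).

Expand along column 3 (it has 3 zeros):
  − (6) · M_43   where M_43 = det([-7 -6 -9; 7 2 -1; -7 2 -6]) = -476
det = (-1)·(6)·(-476) = 2856

det(B) = 2856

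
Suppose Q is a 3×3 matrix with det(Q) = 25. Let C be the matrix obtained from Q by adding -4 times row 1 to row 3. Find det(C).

Adding a multiple of one row to another leaves the determinant unchanged.
det(C) = (1)·(25) = 25

|C| = 25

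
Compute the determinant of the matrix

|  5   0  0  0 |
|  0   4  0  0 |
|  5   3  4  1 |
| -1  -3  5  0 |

Expand along row 1 (it has 3 zeros):
  + (5) · M_11   where M_11 = det([4 0 0; 3 4 1; -3 5 0]) = -20
det = (+1)·(5)·(-20) = -100

-100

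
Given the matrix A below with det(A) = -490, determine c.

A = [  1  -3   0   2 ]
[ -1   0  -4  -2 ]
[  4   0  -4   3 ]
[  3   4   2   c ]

c = -6

Expanding along the column containing c, det(A) is linear in c: det(A) = (60)·c + (-130).
Set (60)·c + (-130) = -490  ⇒  (60)·c = -360  ⇒  c = -6.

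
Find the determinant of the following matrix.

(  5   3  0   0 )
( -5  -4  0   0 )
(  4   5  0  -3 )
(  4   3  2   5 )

The determinant is -30.

The matrix is block lower-triangular with a 2×2 block and a 2×2 block on the diagonal, so its determinant equals the product of the determinants of the diagonal blocks.
det of the 2×2 block = -5
det of the 2×2 block = 6
det = (-5)·(6) = -30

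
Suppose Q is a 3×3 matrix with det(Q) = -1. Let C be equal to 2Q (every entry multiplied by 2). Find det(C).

For a 3×3 matrix, det(2Q) = 2^3·det(Q) = 8·det(Q).
det(C) = (8)·(-1) = -8

The determinant is -8.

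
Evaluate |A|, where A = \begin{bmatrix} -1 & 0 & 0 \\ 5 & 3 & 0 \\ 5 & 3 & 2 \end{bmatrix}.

The determinant is -6.

A is lower triangular, so det(A) is the product of the diagonal entries:
det = (-1) · (3) · (2) = -6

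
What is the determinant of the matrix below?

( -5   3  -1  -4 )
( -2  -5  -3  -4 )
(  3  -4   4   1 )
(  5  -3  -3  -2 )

Expand along row 1:
  + (-5) · M_11   where M_11 = det([-5 -3 -4; -4 4 1; -3 -3 -2]) = -38
  − (3) · M_12   where M_12 = det([-2 -3 -4; 3 4 1; 5 -3 -2]) = 93
  + (-1) · M_13   where M_13 = det([-2 -5 -4; 3 -4 1; 5 -3 -2]) = -121
  − (-4) · M_14   where M_14 = det([-2 -5 -3; 3 -4 4; 5 -3 -3]) = -226
det = (+1)·(-5)·(-38) + (-1)·(3)·(93) + (+1)·(-1)·(-121) + (-1)·(-4)·(-226) = -872

The determinant is -872.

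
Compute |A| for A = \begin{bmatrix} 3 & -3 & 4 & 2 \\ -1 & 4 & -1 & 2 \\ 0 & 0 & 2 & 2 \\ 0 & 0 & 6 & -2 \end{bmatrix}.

-144

A is block upper-triangular with a 2×2 block and a 2×2 block on the diagonal, so its determinant equals the product of the determinants of the diagonal blocks.
det of the 2×2 block = 9
det of the 2×2 block = -16
det = (9)·(-16) = -144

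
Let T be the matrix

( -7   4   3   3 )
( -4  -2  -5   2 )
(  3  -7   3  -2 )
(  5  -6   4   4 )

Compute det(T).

Expand along row 1:
  + (-7) · M_11   where M_11 = det([-2 -5 2; -7 3 -2; -6 4 4]) = -260
  − (4) · M_12   where M_12 = det([-4 -5 2; 3 3 -2; 5 4 4]) = 24
  + (3) · M_13   where M_13 = det([-4 -2 2; 3 -7 -2; 5 -6 4]) = 238
  − (3) · M_14   where M_14 = det([-4 -2 -5; 3 -7 3; 5 -6 4]) = -51
det = (+1)·(-7)·(-260) + (-1)·(4)·(24) + (+1)·(3)·(238) + (-1)·(3)·(-51) = 2591

2591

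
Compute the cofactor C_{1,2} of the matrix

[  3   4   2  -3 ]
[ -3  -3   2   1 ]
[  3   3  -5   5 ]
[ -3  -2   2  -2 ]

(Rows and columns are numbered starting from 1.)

The cofactor is 27.

Delete row 1 and column 2; the remaining 3×3 submatrix is [-3 2 1; 3 -5 5; -3 2 -2].
Its determinant is -27.
The cofactor carries sign (−1)^(1+2) = −1, so C_{1,2} = −(-27) = 27.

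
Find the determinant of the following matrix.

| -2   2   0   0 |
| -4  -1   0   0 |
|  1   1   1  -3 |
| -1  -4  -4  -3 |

The matrix is block lower-triangular with a 2×2 block and a 2×2 block on the diagonal, so its determinant equals the product of the determinants of the diagonal blocks.
det of the 2×2 block = 10
det of the 2×2 block = -15
det = (10)·(-15) = -150

-150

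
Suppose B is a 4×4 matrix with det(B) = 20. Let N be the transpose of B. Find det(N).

det(Bᵀ) = det(B).
det(N) = (1)·(20) = 20

20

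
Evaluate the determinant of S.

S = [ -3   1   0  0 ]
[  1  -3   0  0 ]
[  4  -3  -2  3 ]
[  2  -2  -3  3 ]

24

S is block lower-triangular with a 2×2 block and a 2×2 block on the diagonal, so its determinant equals the product of the determinants of the diagonal blocks.
det of the 2×2 block = 8
det of the 2×2 block = 3
det = (8)·(3) = 24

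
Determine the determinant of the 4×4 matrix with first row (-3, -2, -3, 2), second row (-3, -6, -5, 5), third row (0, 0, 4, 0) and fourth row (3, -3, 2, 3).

Expand along row 3 (it has 3 zeros):
  + (4) · M_33   where M_33 = det([-3 -2 2; -3 -6 5; 3 -3 3]) = 15
det = (+1)·(4)·(15) = 60

60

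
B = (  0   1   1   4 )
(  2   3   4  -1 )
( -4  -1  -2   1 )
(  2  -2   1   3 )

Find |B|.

Expand along row 1 (it has 1 zero):
  − (1) · M_12   where M_12 = det([2 4 -1; -4 -2 1; 2 1 3]) = 42
  + (1) · M_13   where M_13 = det([2 3 -1; -4 -1 1; 2 -2 3]) = 30
  − (4) · M_14   where M_14 = det([2 3 4; -4 -1 -2; 2 -2 1]) = 30
det = (-1)·(1)·(42) + (+1)·(1)·(30) + (-1)·(4)·(30) = -132

det(B) = -132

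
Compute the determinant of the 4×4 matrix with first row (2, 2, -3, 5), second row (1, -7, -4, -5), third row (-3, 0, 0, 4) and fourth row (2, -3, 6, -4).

Expand along row 3 (it has 2 zeros):
  + (-3) · M_31   where M_31 = det([2 -3 5; -7 -4 -5; -3 6 -4]) = -139
  − (4) · M_34   where M_34 = det([2 2 -3; 1 -7 -4; 2 -3 6]) = -169
det = (+1)·(-3)·(-139) + (-1)·(4)·(-169) = 1093

1093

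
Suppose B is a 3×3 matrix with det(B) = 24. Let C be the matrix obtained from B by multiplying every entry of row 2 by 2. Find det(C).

|C| = 48

Scaling one row by 2 multiplies the determinant by 2.
det(C) = (2)·(24) = 48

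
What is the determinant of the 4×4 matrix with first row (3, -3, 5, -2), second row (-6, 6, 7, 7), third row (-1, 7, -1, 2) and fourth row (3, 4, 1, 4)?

-1618

Expand along row 1:
  + (3) · M_11   where M_11 = det([6 7 7; 7 -1 2; 4 1 4]) = -99
  − (-3) · M_12   where M_12 = det([-6 7 7; -1 -1 2; 3 1 4]) = 120
  + (5) · M_13   where M_13 = det([-6 6 7; -1 7 2; 3 4 4]) = -235
  − (-2) · M_14   where M_14 = det([-6 6 7; -1 7 -1; 3 4 1]) = -253
det = (+1)·(3)·(-99) + (-1)·(-3)·(120) + (+1)·(5)·(-235) + (-1)·(-2)·(-253) = -1618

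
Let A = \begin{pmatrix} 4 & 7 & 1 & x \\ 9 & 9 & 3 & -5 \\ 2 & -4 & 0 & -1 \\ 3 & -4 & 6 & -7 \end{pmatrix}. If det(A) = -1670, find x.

Expanding along the row containing x, det(A) is linear in x: det(A) = (312)·x + (514).
Set (312)·x + (514) = -1670  ⇒  (312)·x = -2184  ⇒  x = -7.

x = -7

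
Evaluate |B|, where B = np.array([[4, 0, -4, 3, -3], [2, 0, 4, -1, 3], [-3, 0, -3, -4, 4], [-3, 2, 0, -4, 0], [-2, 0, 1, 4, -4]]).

|B| = -556

Expand along column 2 (it has 4 zeros):
  + (2) · M_42   where M_42 = det([4 -4 3 -3; 2 4 -1 3; -3 -3 -4 4; -2 1 4 -4]) = -278
det = (+1)·(2)·(-278) = -556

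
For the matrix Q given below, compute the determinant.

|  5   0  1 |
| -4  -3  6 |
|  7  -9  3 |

det(Q) = 282

Expand along column 2:
  + (-3) · |5 1; 7 3| = (-3)·(15 − 7) = -24
  − (-9) · |5 1; -4 6| = −(-9)·(30 − (-4)) = 306
Sum: (-24) + (306) = 282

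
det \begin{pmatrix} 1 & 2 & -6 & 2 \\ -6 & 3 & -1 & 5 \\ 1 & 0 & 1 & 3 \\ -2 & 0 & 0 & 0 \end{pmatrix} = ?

Expand along row 4 (it has 3 zeros):
  − (-2) · M_41   where M_41 = det([2 -6 2; 3 -1 5; 0 1 3]) = 44
det = (-1)·(-2)·(44) = 88

88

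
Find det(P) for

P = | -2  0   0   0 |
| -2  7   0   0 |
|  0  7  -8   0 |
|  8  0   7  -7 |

|P| = -784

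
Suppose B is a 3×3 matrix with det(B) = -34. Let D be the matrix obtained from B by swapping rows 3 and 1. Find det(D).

|D| = 34

Swapping two rows multiplies the determinant by −1.
det(D) = (-1)·(-34) = 34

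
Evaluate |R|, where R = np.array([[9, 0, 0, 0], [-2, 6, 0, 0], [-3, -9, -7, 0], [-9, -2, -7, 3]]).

|R| = -1134

R is lower triangular, so det(R) is the product of the diagonal entries:
det = (9) · (6) · (-7) · (3) = -1134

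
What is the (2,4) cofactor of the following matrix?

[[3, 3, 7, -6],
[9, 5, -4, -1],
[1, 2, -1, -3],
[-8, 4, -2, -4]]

Delete row 2 and column 4; the remaining 3×3 submatrix is [3 3 7; 1 2 -1; -8 4 -2].
Its determinant is 170.
The cofactor carries sign (−1)^(2+4) = +1, so C_{2,4} = +(170) = 170.

The cofactor is 170.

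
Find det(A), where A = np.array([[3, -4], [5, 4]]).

32

det(A) = 3·4 − (-4)·5 = 12 − (-20) = 32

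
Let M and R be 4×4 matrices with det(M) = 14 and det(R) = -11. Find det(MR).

|MR| = -154

det(MR) = det(M)·det(R) = (14)·(-11) = -154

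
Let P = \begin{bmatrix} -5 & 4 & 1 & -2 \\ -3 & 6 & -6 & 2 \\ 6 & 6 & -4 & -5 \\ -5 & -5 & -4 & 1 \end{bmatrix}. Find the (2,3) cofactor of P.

Delete row 2 and column 3; the remaining 3×3 submatrix is [-5 4 -2; 6 6 -5; -5 -5 1].
Its determinant is 171.
The cofactor carries sign (−1)^(2+3) = −1, so C_{2,3} = −(171) = -171.

-171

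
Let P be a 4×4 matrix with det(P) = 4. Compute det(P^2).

The determinant is 16.

det(P^2) = (det P)^2 = (4)^2 = 16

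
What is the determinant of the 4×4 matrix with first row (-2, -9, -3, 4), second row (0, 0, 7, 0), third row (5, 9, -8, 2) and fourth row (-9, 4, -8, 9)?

Expand along row 2 (it has 3 zeros):
  − (7) · M_23   where M_23 = det([-2 -9 4; 5 9 2; -9 4 9]) = 825
det = (-1)·(7)·(825) = -5775

-5775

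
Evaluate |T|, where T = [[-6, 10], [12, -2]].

det(T) = (-6)·(-2) − 10·12 = 12 − 120 = -108

The determinant is -108.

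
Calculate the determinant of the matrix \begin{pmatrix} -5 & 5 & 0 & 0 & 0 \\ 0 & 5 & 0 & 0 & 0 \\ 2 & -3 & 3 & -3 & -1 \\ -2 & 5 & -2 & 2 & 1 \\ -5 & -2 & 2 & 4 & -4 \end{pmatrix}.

150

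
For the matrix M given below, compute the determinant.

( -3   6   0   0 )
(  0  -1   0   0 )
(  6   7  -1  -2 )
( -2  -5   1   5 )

M is block lower-triangular with a 2×2 block and a 2×2 block on the diagonal, so its determinant equals the product of the determinants of the diagonal blocks.
det of the 2×2 block = 3
det of the 2×2 block = -3
det = (3)·(-3) = -9

-9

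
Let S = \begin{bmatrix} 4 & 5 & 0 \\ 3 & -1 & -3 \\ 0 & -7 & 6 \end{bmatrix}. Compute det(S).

Expand along row 1:
  + 4 · |-1 -3; -7 6| = 4·(-6 − 21) = -108
  − 5 · |3 -3; 0 6| = −5·(18 − 0) = -90
Sum: (-108) + (-90) = -198

-198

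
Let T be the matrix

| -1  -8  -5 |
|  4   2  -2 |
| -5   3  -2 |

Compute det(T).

|T| = -256

Expand along row 1:
  + (-1) · |2 -2; 3 -2| = (-1)·(-4 − (-6)) = -2
  − (-8) · |4 -2; -5 -2| = −(-8)·(-8 − 10) = -144
  + (-5) · |4 2; -5 3| = (-5)·(12 − (-10)) = -110
Sum: (-2) + (-144) + (-110) = -256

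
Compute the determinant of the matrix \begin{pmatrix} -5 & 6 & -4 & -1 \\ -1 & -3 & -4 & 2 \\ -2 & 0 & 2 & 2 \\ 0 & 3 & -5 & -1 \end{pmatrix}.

Expand along row 3 (it has 1 zero):
  + (-2) · M_31   where M_31 = det([6 -4 -1; -3 -4 2; 3 -5 -1]) = 45
  + (2) · M_33   where M_33 = det([-5 6 -1; -1 -3 2; 0 3 -1]) = 12
  − (2) · M_34   where M_34 = det([-5 6 -4; -1 -3 -4; 0 3 -5]) = -153
det = (+1)·(-2)·(45) + (+1)·(2)·(12) + (-1)·(2)·(-153) = 240

The determinant is 240.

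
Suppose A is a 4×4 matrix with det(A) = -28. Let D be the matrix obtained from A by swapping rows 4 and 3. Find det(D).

28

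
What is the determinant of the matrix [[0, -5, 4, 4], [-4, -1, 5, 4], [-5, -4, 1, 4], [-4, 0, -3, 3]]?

The determinant is 431.

Expand along row 1 (it has 1 zero):
  − (-5) · M_12   where M_12 = det([-4 5 4; -5 1 4; -4 -3 3]) = 11
  + (4) · M_13   where M_13 = det([-4 -1 4; -5 -4 4; -4 0 3]) = -15
  − (4) · M_14   where M_14 = det([-4 -1 5; -5 -4 1; -4 0 -3]) = -109
det = (-1)·(-5)·(11) + (+1)·(4)·(-15) + (-1)·(4)·(-109) = 431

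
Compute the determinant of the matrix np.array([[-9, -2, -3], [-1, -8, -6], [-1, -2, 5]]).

464

Expand along row 1:
  + (-9) · |-8 -6; -2 5| = (-9)·(-40 − 12) = 468
  − (-2) · |-1 -6; -1 5| = −(-2)·(-5 − 6) = -22
  + (-3) · |-1 -8; -1 -2| = (-3)·(2 − 8) = 18
Sum: (468) + (-22) + (18) = 464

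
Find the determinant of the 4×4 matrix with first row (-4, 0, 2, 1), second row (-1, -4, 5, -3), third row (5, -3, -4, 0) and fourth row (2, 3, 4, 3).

The determinant is -577.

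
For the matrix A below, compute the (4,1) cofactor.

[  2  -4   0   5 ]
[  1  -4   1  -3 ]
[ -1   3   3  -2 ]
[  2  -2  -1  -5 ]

Delete row 4 and column 1; the remaining 3×3 submatrix is [-4 0 5; -4 1 -3; 3 3 -2].
Its determinant is -103.
The cofactor carries sign (−1)^(4+1) = −1, so C_{4,1} = −(-103) = 103.

The cofactor is 103.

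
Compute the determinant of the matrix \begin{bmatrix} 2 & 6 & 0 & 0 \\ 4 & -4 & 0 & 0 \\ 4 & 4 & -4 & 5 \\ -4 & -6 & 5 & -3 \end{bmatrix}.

416

The matrix is block lower-triangular with a 2×2 block and a 2×2 block on the diagonal, so its determinant equals the product of the determinants of the diagonal blocks.
det of the 2×2 block = -32
det of the 2×2 block = -13
det = (-32)·(-13) = 416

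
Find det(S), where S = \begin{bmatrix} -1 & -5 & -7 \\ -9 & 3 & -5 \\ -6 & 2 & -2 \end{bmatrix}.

Expand along row 1:
  + (-1) · |3 -5; 2 -2| = (-1)·(-6 − (-10)) = -4
  − (-5) · |-9 -5; -6 -2| = −(-5)·(18 − 30) = -60
  + (-7) · |-9 3; -6 2| = (-7)·(-18 − (-18)) = 0
Sum: (-4) + (-60) + (0) = -64

-64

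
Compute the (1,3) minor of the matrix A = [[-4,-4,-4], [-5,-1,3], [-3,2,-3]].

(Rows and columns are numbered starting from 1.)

The minor is -13.

Delete row 1 and column 3; the remaining 2×2 submatrix is [-5 -1; -3 2].
Its determinant is (-5)·2 − (-1)·(-3) = -13.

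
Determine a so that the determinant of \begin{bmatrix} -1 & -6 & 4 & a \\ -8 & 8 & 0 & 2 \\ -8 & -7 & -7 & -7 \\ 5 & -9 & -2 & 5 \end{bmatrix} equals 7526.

-5

Expanding along the row containing a, det(M) is linear in a: det(M) = (16)·a + (7606).
Set (16)·a + (7606) = 7526  ⇒  (16)·a = -80  ⇒  a = -5.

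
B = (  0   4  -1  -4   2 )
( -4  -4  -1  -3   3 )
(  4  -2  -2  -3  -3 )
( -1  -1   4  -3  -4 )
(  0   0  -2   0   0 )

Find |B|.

det(B) = -2040

Expand along row 5 (it has 4 zeros):
  + (-2) · M_53   where M_53 = det([0 4 -4 2; -4 -4 -3 3; 4 -2 -3 -3; -1 -1 -3 -4]) = 1020
det = (+1)·(-2)·(1020) = -2040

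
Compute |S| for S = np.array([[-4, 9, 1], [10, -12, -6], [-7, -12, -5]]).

Expand along row 1:
  + (-4) · |-12 -6; -12 -5| = (-4)·(60 − 72) = 48
  − 9 · |10 -6; -7 -5| = −9·(-50 − 42) = 828
  + 1 · |10 -12; -7 -12| = 1·(-120 − 84) = -204
Sum: (48) + (828) + (-204) = 672

det(S) = 672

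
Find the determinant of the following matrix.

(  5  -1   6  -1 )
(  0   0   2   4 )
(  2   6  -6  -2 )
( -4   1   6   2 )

The determinant is 1336.

Expand along row 2 (it has 2 zeros):
  − (2) · M_23   where M_23 = det([5 -1 -1; 2 6 -2; -4 1 2]) = 40
  + (4) · M_24   where M_24 = det([5 -1 6; 2 6 -6; -4 1 6]) = 354
det = (-1)·(2)·(40) + (+1)·(4)·(354) = 1336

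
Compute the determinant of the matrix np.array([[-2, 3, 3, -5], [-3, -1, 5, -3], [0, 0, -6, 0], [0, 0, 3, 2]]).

-132

The matrix is block upper-triangular with a 2×2 block and a 2×2 block on the diagonal, so its determinant equals the product of the determinants of the diagonal blocks.
det of the 2×2 block = 11
det of the 2×2 block = -12
det = (11)·(-12) = -132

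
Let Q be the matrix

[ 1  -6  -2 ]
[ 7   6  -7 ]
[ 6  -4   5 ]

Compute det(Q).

The determinant is 592.

Expand along column 1:
  + 1 · |6 -7; -4 5| = 1·(30 − 28) = 2
  − 7 · |-6 -2; -4 5| = −7·(-30 − 8) = 266
  + 6 · |-6 -2; 6 -7| = 6·(42 − (-12)) = 324
Sum: (2) + (266) + (324) = 592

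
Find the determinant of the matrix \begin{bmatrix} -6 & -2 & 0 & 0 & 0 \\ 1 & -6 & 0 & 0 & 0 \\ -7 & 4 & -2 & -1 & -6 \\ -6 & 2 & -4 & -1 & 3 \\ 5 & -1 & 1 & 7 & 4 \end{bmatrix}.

The determinant is 7334.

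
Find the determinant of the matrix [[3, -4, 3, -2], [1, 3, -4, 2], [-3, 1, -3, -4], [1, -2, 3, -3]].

Expand along row 1:
  + (3) · M_11   where M_11 = det([3 -4 2; 1 -3 -4; -2 3 -3]) = 13
  − (-4) · M_12   where M_12 = det([1 -4 2; -3 -3 -4; 1 3 -3]) = 61
  + (3) · M_13   where M_13 = det([1 3 2; -3 1 -4; 1 -2 -3]) = -40
  − (-2) · M_14   where M_14 = det([1 3 -4; -3 1 -3; 1 -2 3]) = -5
det = (+1)·(3)·(13) + (-1)·(-4)·(61) + (+1)·(3)·(-40) + (-1)·(-2)·(-5) = 153

153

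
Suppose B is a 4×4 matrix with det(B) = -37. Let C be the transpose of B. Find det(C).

det(Bᵀ) = det(B).
det(C) = (1)·(-37) = -37

The determinant is -37.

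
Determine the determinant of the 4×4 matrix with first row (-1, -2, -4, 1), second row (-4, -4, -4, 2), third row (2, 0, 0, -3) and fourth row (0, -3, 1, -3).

-48

Expand along row 3 (it has 2 zeros):
  + (2) · M_31   where M_31 = det([-2 -4 1; -4 -4 2; -3 1 -3]) = 36
  − (-3) · M_34   where M_34 = det([-1 -2 -4; -4 -4 -4; 0 -3 1]) = -40
det = (+1)·(2)·(36) + (-1)·(-3)·(-40) = -48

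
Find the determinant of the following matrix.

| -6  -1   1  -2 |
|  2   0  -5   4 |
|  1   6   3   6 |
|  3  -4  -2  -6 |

Expand along row 2 (it has 1 zero):
  − (2) · M_21   where M_21 = det([-1 1 -2; 6 3 6; -4 -2 -6]) = 18
  − (-5) · M_23   where M_23 = det([-6 -1 -2; 1 6 6; 3 -4 -6]) = 92
  + (4) · M_24   where M_24 = det([-6 -1 1; 1 6 3; 3 -4 -2]) = -33
det = (-1)·(2)·(18) + (-1)·(-5)·(92) + (+1)·(4)·(-33) = 292

292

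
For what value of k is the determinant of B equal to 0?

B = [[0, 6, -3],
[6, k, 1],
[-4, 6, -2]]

Expanding along the row containing k, det(B) is linear in k: det(B) = (-12)·k + (-60).
Set (-12)·k + (-60) = 0  ⇒  (-12)·k = 60  ⇒  k = -5.

-5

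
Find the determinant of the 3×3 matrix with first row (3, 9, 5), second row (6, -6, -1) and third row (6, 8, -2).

The determinant is 534.

Expand along row 1:
  + 3 · |-6 -1; 8 -2| = 3·(12 − (-8)) = 60
  − 9 · |6 -1; 6 -2| = −9·(-12 − (-6)) = 54
  + 5 · |6 -6; 6 8| = 5·(48 − (-36)) = 420
Sum: (60) + (54) + (420) = 534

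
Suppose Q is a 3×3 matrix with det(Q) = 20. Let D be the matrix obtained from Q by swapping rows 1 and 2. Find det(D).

-20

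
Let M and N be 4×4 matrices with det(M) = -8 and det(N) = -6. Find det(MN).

48

det(MN) = det(M)·det(N) = (-8)·(-6) = 48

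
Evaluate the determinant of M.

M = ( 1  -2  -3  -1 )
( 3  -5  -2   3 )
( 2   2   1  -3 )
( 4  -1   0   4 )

-179

Expand along row 4 (it has 1 zero):
  − (4) · M_41   where M_41 = det([-2 -3 -1; -5 -2 3; 2 1 -3]) = 22
  + (-1) · M_42   where M_42 = det([1 -3 -1; 3 -2 3; 2 1 -3]) = -49
  + (4) · M_44   where M_44 = det([1 -2 -3; 3 -5 -2; 2 2 1]) = -35
det = (-1)·(4)·(22) + (+1)·(-1)·(-49) + (+1)·(4)·(-35) = -179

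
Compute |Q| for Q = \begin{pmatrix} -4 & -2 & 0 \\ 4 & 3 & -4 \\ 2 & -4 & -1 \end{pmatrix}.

84

Expand along column 3:
  − (-4) · |-4 -2; 2 -4| = −(-4)·(16 − (-4)) = 80
  + (-1) · |-4 -2; 4 3| = (-1)·(-12 − (-8)) = 4
Sum: (80) + (4) = 84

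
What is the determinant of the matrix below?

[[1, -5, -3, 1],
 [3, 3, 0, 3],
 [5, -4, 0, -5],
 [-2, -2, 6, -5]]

837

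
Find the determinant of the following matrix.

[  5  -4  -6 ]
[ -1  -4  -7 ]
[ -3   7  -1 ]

Expand along column 1:
  + 5 · |-4 -7; 7 -1| = 5·(4 − (-49)) = 265
  − (-1) · |-4 -6; 7 -1| = −(-1)·(4 − (-42)) = 46
  + (-3) · |-4 -6; -4 -7| = (-3)·(28 − 24) = -12
Sum: (265) + (46) + (-12) = 299

The determinant is 299.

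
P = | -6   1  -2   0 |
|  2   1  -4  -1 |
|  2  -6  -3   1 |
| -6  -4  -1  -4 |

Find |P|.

Expand along row 1 (it has 1 zero):
  + (-6) · M_11   where M_11 = det([1 -4 -1; -6 -3 1; -4 -1 -4]) = 131
  − (1) · M_12   where M_12 = det([2 -4 -1; 2 -3 1; -6 -1 -4]) = 38
  + (-2) · M_13   where M_13 = det([2 1 -1; 2 -6 1; -6 -4 -4]) = 102
det = (+1)·(-6)·(131) + (-1)·(1)·(38) + (+1)·(-2)·(102) = -1028

|P| = -1028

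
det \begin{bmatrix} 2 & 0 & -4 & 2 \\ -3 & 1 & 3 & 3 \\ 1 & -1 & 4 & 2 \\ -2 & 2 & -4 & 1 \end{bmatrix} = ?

Expand along row 1 (it has 1 zero):
  + (2) · M_11   where M_11 = det([1 3 3; -1 4 2; 2 -4 1]) = 15
  + (-4) · M_13   where M_13 = det([-3 1 3; 1 -1 2; -2 2 1]) = 10
  − (2) · M_14   where M_14 = det([-3 1 3; 1 -1 4; -2 2 -4]) = 8
det = (+1)·(2)·(15) + (+1)·(-4)·(10) + (-1)·(2)·(8) = -26

-26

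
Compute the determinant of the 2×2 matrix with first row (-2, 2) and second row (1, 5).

The determinant is -12.

det = (-2)·5 − 2·1 = -10 − 2 = -12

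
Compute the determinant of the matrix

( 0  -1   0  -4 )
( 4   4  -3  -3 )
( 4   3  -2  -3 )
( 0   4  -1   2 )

-40

Expand along row 1 (it has 2 zeros):
  − (-1) · M_12   where M_12 = det([4 -3 -3; 4 -2 -3; 0 -1 2]) = 8
  − (-4) · M_14   where M_14 = det([4 4 -3; 4 3 -2; 0 4 -1]) = -12
det = (-1)·(-1)·(8) + (-1)·(-4)·(-12) = -40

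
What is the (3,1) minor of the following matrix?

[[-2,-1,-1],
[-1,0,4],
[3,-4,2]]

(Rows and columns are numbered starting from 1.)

The minor is -4.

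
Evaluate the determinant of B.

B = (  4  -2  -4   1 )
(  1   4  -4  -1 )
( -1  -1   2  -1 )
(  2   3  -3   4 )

|B| = 35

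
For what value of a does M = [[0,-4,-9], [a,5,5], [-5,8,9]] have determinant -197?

a = 2

Expanding along the row containing a, det(M) is linear in a: det(M) = (-36)·a + (-125).
Set (-36)·a + (-125) = -197  ⇒  (-36)·a = -72  ⇒  a = 2.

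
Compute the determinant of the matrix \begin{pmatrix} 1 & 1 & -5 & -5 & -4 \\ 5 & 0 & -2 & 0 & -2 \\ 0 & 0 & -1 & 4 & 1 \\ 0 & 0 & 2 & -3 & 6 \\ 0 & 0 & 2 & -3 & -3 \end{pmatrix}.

-225

The matrix is block upper-triangular with a 2×2 block and a 3×3 block on the diagonal, so its determinant equals the product of the determinants of the diagonal blocks.
det of the 2×2 block = -5
det of the 3×3 block = 45
det = (-5)·(45) = -225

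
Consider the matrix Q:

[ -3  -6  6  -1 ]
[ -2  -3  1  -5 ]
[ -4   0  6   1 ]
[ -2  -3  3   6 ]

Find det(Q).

-504

Expand along row 3 (it has 1 zero):
  + (-4) · M_31   where M_31 = det([-6 6 -1; -3 1 -5; -3 3 6]) = 78
  + (6) · M_33   where M_33 = det([-3 -6 -1; -2 -3 -5; -2 -3 6]) = -33
  − (1) · M_34   where M_34 = det([-3 -6 6; -2 -3 1; -2 -3 3]) = -6
det = (+1)·(-4)·(78) + (+1)·(6)·(-33) + (-1)·(1)·(-6) = -504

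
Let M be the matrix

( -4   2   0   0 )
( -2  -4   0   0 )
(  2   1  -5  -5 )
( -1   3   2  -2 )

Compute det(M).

|M| = 400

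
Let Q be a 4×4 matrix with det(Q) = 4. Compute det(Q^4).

det(Q^4) = (det Q)^4 = (4)^4 = 256

The determinant is 256.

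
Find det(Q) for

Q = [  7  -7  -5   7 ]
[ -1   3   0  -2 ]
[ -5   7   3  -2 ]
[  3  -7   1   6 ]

Expand along row 2 (it has 1 zero):
  − (-1) · M_21   where M_21 = det([-7 -5 7; 7 3 -2; -7 1 6]) = 196
  + (3) · M_22   where M_22 = det([7 -5 7; -5 3 -2; 3 1 6]) = -78
  + (-2) · M_24   where M_24 = det([7 -7 -5; -5 7 3; 3 -7 1]) = 28
det = (-1)·(-1)·(196) + (+1)·(3)·(-78) + (+1)·(-2)·(28) = -94

det(Q) = -94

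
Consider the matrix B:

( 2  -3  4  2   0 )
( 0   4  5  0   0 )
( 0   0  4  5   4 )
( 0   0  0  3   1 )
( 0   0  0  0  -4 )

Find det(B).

B is upper triangular, so det(B) is the product of the diagonal entries:
det = (2) · (4) · (4) · (3) · (-4) = -384

-384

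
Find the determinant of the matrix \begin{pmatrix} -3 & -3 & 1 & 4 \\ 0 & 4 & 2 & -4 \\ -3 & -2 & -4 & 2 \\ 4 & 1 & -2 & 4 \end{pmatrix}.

408

Expand along row 2 (it has 1 zero):
  + (4) · M_22   where M_22 = det([-3 1 4; -3 -4 2; 4 -2 4]) = 144
  − (2) · M_23   where M_23 = det([-3 -3 4; -3 -2 2; 4 1 4]) = -10
  + (-4) · M_24   where M_24 = det([-3 -3 1; -3 -2 -4; 4 1 -2]) = 47
det = (+1)·(4)·(144) + (-1)·(2)·(-10) + (+1)·(-4)·(47) = 408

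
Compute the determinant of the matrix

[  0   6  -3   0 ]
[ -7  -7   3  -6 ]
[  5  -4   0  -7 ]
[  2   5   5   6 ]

The determinant is 3063.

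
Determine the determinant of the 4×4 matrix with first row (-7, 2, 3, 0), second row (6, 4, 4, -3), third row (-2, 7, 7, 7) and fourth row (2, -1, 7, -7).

3104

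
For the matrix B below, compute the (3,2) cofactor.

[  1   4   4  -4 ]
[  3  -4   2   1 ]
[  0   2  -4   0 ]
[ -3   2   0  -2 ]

16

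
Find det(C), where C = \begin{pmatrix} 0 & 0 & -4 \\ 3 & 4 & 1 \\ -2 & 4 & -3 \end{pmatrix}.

det(C) = -80

Expand along row 1:
  + (-4) · |3 4; -2 4| = (-4)·(12 − (-8)) = -80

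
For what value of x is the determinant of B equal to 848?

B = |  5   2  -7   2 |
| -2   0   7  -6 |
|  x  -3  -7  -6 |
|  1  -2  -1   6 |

Expanding along the column containing x, det(B) is linear in x: det(B) = (16)·x + (976).
Set (16)·x + (976) = 848  ⇒  (16)·x = -128  ⇒  x = -8.

-8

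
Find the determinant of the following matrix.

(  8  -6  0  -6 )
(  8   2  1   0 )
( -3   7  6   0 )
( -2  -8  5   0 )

4248

Expand along column 4 (it has 3 zeros):
  − (-6) · M_14   where M_14 = det([8 2 1; -3 7 6; -2 -8 5]) = 708
det = (-1)·(-6)·(708) = 4248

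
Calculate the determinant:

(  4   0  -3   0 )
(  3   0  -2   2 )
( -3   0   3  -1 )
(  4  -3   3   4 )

Expand along column 2 (it has 3 zeros):
  + (-3) · M_42   where M_42 = det([4 -3 0; 3 -2 2; -3 3 -1]) = -7
det = (+1)·(-3)·(-7) = 21

21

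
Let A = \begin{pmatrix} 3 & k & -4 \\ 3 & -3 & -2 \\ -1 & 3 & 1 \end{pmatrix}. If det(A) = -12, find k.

Expanding along the column containing k, det(A) is linear in k: det(A) = (-1)·k + (-15).
Set (-1)·k + (-15) = -12  ⇒  (-1)·k = 3  ⇒  k = -3.

k = -3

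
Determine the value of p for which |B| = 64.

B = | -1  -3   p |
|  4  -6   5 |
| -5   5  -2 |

Expanding along the row containing p, det(B) is linear in p: det(B) = (-10)·p + (64).
Set (-10)·p + (64) = 64  ⇒  (-10)·p = 0  ⇒  p = 0.

0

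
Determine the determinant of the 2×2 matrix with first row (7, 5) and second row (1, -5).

det = 7·(-5) − 5·1 = -35 − 5 = -40

The determinant is -40.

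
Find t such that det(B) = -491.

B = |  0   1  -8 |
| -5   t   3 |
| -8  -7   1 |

3

Expanding along the row containing t, det(B) is linear in t: det(B) = (-64)·t + (-299).
Set (-64)·t + (-299) = -491  ⇒  (-64)·t = -192  ⇒  t = 3.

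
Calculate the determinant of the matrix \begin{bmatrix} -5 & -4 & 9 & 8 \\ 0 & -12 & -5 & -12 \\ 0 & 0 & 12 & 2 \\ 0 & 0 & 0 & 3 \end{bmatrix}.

The matrix is upper triangular, so the determinant is the product of the diagonal entries:
det = (-5) · (-12) · (12) · (3) = 2160

2160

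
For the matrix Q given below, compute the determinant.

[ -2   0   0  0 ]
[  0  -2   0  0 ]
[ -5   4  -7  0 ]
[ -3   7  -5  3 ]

-84

Q is lower triangular, so det(Q) is the product of the diagonal entries:
det = (-2) · (-2) · (-7) · (3) = -84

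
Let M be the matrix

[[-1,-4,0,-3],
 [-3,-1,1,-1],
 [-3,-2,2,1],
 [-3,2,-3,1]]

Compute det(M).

Expand along row 1 (it has 1 zero):
  + (-1) · M_11   where M_11 = det([-1 1 -1; -2 2 1; 2 -3 1]) = -3
  − (-4) · M_12   where M_12 = det([-3 1 -1; -3 2 1; -3 -3 1]) = -30
  − (-3) · M_14   where M_14 = det([-3 -1 1; -3 -2 2; -3 2 -3]) = -3
det = (+1)·(-1)·(-3) + (-1)·(-4)·(-30) + (-1)·(-3)·(-3) = -126

The determinant is -126.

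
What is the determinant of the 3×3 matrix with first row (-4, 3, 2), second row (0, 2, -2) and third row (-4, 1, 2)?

Expand along row 2:
  + 2 · |-4 2; -4 2| = 2·(-8 − (-8)) = 0
  − (-2) · |-4 3; -4 1| = −(-2)·(-4 − (-12)) = 16
Sum: (0) + (16) = 16

16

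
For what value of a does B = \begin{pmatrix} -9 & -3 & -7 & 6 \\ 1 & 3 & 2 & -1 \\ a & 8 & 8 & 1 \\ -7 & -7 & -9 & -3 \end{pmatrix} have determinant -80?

a = 6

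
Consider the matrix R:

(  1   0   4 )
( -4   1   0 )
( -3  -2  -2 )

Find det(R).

42

Expand along row 1:
  + 1 · |1 0; -2 -2| = 1·(-2 − 0) = -2
  + 4 · |-4 1; -3 -2| = 4·(8 − (-3)) = 44
Sum: (-2) + (44) = 42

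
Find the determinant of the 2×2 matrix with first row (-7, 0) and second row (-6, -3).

det = (-7)·(-3) − 0·(-6) = 21 − 0 = 21

21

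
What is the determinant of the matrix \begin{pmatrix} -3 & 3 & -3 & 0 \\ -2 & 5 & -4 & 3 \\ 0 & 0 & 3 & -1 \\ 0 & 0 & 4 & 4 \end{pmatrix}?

The matrix is block upper-triangular with a 2×2 block and a 2×2 block on the diagonal, so its determinant equals the product of the determinants of the diagonal blocks.
det of the 2×2 block = -9
det of the 2×2 block = 16
det = (-9)·(16) = -144

-144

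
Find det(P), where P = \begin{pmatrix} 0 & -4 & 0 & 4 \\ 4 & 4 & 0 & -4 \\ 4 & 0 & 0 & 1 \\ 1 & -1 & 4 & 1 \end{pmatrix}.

Expand along column 3 (it has 3 zeros):
  − (4) · M_43   where M_43 = det([0 -4 4; 4 4 -4; 4 0 1]) = 16
det = (-1)·(4)·(16) = -64

The determinant is -64.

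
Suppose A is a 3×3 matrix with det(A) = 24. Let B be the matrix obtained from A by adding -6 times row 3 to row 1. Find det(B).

Adding a multiple of one row to another leaves the determinant unchanged.
det(B) = (1)·(24) = 24

24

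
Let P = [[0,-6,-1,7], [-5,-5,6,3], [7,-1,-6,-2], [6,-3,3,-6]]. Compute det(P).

Expand along row 1 (it has 1 zero):
  − (-6) · M_12   where M_12 = det([-5 6 3; 7 -6 -2; 6 3 -6]) = 141
  + (-1) · M_13   where M_13 = det([-5 -5 3; 7 -1 -2; 6 -3 -6]) = -195
  − (7) · M_14   where M_14 = det([-5 -5 6; 7 -1 -6; 6 -3 3]) = 300
det = (-1)·(-6)·(141) + (+1)·(-1)·(-195) + (-1)·(7)·(300) = -1059

The determinant is -1059.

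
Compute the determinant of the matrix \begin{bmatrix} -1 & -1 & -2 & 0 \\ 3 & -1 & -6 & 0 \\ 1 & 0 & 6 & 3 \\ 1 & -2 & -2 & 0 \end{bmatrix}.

-60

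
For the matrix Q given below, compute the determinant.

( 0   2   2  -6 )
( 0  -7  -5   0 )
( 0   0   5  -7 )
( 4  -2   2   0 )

Expand along column 1 (it has 3 zeros):
  − (4) · M_41   where M_41 = det([2 2 -6; -7 -5 0; 0 5 -7]) = 182
det = (-1)·(4)·(182) = -728

-728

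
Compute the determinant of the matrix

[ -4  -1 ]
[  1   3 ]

The determinant is -11.

det = (-4)·3 − (-1)·1 = -12 − (-1) = -11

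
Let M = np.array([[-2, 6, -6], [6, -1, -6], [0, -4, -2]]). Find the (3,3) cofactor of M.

-34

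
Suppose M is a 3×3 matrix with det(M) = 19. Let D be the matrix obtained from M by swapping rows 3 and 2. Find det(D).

Swapping two rows multiplies the determinant by −1.
det(D) = (-1)·(19) = -19

-19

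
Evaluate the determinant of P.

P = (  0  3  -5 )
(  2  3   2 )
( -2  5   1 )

Expand along column 1:
  − 2 · |3 -5; 5 1| = −2·(3 − (-25)) = -56
  + (-2) · |3 -5; 3 2| = (-2)·(6 − (-15)) = -42
Sum: (-56) + (-42) = -98

|P| = -98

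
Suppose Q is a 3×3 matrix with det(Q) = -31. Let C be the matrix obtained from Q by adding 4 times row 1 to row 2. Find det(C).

Adding a multiple of one row to another leaves the determinant unchanged.
det(C) = (1)·(-31) = -31

The determinant is -31.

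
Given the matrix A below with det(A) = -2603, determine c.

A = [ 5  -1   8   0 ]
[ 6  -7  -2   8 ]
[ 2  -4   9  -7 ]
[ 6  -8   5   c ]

Expanding along the row containing c, det(A) is linear in c: det(A) = (-377)·c + (413).
Set (-377)·c + (413) = -2603  ⇒  (-377)·c = -3016  ⇒  c = 8.

c = 8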